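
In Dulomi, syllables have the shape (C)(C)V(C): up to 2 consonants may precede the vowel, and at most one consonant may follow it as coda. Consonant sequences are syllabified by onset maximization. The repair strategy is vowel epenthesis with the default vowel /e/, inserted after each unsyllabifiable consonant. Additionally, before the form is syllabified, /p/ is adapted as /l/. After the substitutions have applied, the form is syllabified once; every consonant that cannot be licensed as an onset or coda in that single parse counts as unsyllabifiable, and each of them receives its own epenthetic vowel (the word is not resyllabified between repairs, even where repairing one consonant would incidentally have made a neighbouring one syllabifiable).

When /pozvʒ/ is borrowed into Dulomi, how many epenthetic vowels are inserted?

After substitution the input is /lozvʒ/.
The unsyllabifiable consonants are /v/, /ʒ/; each receives one epenthetic vowel.

2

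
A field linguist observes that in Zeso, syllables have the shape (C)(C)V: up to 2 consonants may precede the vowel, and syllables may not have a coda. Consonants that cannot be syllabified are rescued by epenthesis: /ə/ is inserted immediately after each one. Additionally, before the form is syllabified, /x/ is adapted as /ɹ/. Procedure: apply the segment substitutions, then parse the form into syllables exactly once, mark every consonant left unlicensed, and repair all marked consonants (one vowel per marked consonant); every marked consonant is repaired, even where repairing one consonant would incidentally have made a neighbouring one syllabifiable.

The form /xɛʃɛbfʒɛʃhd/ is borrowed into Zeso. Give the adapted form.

Substitution: /x/ → /ɹ/, giving /ɹɛʃɛbfʒɛʃhd/.
Under (C)(C)V, the unsyllabifiable consonants are /b/, /ʃ/, /h/, /d/ (no codas are permitted; onsets may contain at most 2 consonants).
Each unlicensed consonant becomes the onset of a new syllable: /b/ → /bə/, /ʃ/ → /ʃə/, /h/ → /hə/, /d/ → /də/.

ɹɛʃɛbəfʒɛʃəhədə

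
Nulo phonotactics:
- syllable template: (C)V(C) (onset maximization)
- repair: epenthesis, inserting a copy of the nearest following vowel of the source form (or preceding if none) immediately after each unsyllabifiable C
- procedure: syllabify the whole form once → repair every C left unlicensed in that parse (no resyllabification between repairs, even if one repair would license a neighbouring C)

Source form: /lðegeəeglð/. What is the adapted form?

leðegeəegleðe

Syllabifying with onset maximization leaves /l/, /l/, /ð/ stranded (at most one coda consonant is licensed; onsets are limited to one consonant).
Inserting the epenthetic vowel yields /l/ → /le/, /l/ → /le/, /ð/ → /ðe/.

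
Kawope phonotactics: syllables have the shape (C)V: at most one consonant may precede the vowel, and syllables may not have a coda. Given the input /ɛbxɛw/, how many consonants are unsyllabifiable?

The consonants /b/, /w/ cannot be parsed into a legal (C)V syllable (no codas are permitted; onsets are limited to one consonant).

2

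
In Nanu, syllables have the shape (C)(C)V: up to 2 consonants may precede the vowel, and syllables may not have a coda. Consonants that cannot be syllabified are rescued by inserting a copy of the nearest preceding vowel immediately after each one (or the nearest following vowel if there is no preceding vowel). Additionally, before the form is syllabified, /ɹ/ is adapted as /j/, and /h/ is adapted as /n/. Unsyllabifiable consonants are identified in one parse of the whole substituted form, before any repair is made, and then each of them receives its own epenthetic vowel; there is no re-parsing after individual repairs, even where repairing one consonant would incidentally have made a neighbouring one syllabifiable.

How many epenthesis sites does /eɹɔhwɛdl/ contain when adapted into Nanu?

2

After substitution the input is /ejɔnwɛdl/.
The unsyllabifiable consonants are /d/, /l/; each receives one epenthetic vowel.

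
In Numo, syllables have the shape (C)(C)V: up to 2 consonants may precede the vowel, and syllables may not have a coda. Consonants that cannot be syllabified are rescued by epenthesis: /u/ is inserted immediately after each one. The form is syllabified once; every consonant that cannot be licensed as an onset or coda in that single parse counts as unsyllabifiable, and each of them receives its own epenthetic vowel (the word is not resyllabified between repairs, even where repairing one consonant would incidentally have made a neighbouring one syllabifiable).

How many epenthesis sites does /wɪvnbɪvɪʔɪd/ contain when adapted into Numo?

The unsyllabifiable consonants are /v/, /d/; each receives one epenthetic vowel.

2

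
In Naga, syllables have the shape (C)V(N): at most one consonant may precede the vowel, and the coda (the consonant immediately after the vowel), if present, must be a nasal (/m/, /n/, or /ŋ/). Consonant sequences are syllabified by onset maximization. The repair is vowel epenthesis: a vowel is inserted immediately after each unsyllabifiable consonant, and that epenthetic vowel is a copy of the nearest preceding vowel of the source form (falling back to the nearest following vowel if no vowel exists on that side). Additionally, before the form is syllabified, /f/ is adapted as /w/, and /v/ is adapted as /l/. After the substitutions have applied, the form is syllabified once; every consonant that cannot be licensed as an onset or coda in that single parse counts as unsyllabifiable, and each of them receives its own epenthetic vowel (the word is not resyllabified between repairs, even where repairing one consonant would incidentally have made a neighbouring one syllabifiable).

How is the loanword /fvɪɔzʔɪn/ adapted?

Substitution: /f/ → /w/, /v/ → /l/, giving /wlɪɔzʔɪn/.
The consonants /w/, /z/ cannot be parsed into a legal (C)V(N) syllable (only a nasal (/m/, /n/, or /ŋ/) is licensed in coda position; onsets are limited to one consonant).
Inserting the epenthetic vowel yields /w/ → /wɪ/, /z/ → /zɔ/.

wɪlɪɔzɔʔɪn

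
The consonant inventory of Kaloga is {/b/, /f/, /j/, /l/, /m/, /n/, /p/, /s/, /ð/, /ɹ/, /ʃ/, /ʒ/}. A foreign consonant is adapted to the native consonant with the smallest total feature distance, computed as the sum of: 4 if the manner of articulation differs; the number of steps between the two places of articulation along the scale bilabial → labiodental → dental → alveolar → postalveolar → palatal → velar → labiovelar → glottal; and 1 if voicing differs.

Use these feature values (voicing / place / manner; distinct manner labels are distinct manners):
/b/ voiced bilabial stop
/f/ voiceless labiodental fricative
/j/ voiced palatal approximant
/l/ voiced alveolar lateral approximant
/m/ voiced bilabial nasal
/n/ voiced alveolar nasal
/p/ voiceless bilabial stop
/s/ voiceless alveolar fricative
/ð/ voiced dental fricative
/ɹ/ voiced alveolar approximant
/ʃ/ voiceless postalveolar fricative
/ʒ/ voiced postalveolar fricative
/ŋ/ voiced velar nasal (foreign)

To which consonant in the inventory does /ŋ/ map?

n

/n/ is closest: same manner (nasal), place distance 3 (velar→alveolar), same voicing; total 3. Next closest is /j/ at distance 5.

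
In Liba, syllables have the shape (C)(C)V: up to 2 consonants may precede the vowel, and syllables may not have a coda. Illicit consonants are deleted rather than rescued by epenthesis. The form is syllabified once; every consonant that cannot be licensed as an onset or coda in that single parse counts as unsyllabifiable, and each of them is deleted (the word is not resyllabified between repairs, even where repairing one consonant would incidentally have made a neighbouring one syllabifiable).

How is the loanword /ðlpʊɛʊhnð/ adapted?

The consonants /ð/, /h/, /n/, /ð/ cannot be parsed into a legal (C)(C)V syllable (no codas are permitted; onsets may contain at most 2 consonants).
Each unlicensed consonant is deleted: /ð/, /h/, /n/, /ð/.

lpʊɛʊ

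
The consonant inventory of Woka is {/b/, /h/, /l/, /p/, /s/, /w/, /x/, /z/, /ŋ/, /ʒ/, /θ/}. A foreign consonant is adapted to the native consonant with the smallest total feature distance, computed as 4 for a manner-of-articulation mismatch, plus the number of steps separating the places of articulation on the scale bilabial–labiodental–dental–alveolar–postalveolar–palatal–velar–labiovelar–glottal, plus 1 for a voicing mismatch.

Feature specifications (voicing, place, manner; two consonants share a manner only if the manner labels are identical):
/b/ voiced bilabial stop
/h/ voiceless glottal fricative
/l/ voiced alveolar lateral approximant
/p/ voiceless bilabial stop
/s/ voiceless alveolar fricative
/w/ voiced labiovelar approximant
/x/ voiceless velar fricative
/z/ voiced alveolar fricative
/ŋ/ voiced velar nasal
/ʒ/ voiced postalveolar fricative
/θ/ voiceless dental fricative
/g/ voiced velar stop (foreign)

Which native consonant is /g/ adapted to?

/ŋ/ is closest: manner differs (stop→nasal, +4), place distance 0 (velar→velar), same voicing; total 4. Next closest is /w/ at distance 5.

ŋ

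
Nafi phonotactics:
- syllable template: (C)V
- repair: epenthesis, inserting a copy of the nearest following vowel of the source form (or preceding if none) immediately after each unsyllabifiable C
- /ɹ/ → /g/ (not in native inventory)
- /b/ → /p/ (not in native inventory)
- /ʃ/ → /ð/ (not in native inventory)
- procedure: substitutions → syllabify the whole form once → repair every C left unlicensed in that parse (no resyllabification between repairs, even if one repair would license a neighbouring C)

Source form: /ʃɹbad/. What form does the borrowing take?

Substitution: /ʃ/ → /ð/, /ɹ/ → /g/, /b/ → /p/, giving /ðgpad/.
Under (C)V, the unsyllabifiable consonants are /ð/, /g/, /d/ (no codas are permitted; onsets are limited to one consonant).
Each unlicensed consonant becomes the onset of a new syllable: /ð/ → /ða/, /g/ → /ga/, /d/ → /da/.

ðagapada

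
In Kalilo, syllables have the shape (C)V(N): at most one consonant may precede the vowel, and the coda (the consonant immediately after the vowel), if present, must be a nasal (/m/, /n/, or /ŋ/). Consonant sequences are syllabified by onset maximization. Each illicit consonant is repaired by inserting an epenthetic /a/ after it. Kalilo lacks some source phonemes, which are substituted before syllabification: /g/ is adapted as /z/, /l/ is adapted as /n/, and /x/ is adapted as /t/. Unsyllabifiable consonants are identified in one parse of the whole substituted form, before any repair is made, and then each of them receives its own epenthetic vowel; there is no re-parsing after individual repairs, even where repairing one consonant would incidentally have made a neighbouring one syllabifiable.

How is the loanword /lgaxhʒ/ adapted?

Substitution: /l/ → /n/, /g/ → /z/, /x/ → /t/, giving /nzathʒ/.
The consonants /n/, /t/, /h/, /ʒ/ cannot be parsed into a legal (C)V(N) syllable (only a nasal (/m/, /n/, or /ŋ/) is licensed in coda position; onsets are limited to one consonant).
Each unlicensed consonant becomes the onset of a new syllable: /n/ → /na/, /t/ → /ta/, /h/ → /ha/, /ʒ/ → /ʒa/.

nazatahaʒa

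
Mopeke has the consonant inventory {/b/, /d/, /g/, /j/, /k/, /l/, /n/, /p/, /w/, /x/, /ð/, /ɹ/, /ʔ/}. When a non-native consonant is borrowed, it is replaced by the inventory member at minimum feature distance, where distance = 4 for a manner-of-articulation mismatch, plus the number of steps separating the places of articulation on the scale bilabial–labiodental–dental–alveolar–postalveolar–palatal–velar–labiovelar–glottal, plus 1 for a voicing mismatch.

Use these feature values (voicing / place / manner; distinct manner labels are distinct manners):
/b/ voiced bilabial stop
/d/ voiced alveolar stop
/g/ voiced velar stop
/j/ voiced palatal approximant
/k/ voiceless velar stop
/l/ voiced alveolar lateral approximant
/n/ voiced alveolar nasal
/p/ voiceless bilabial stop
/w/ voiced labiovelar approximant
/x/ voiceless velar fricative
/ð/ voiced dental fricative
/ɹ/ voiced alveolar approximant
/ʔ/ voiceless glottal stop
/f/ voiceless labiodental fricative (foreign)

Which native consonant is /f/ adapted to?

ð

/ð/ is closest: same manner (fricative), place distance 1 (labiodental→dental), voicing differs (+1); total 2. Next closest is /p/ at distance 5.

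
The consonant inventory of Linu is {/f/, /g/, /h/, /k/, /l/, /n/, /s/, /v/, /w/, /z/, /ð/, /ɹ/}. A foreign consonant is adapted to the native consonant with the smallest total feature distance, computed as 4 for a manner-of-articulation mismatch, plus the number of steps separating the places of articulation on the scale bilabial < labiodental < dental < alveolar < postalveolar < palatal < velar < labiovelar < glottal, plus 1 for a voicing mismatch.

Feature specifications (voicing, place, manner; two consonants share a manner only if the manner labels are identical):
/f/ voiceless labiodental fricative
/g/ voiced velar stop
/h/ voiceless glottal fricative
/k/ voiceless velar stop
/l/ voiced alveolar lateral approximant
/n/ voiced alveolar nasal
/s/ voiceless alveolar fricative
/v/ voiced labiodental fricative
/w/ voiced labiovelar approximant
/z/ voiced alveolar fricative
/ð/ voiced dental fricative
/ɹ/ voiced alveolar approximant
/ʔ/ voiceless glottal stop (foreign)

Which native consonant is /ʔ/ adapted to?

k

/k/ is closest: same manner (stop), place distance 2 (glottal→velar), same voicing; total 2. Next closest is /g/ at distance 3.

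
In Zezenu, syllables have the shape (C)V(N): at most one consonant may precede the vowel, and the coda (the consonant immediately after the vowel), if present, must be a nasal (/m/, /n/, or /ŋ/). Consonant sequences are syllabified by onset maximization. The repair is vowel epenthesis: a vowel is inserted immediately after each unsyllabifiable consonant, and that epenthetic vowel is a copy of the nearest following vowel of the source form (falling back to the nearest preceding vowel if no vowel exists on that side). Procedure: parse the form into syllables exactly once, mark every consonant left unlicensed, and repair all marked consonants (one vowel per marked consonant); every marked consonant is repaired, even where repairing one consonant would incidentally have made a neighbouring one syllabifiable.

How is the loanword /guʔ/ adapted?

guʔu

Under (C)V(N), the unsyllabifiable consonants are /ʔ/ (only a nasal (/m/, /n/, or /ŋ/) is licensed in coda position; onsets are limited to one consonant).
Inserting the epenthetic vowel yields /ʔ/ → /ʔu/.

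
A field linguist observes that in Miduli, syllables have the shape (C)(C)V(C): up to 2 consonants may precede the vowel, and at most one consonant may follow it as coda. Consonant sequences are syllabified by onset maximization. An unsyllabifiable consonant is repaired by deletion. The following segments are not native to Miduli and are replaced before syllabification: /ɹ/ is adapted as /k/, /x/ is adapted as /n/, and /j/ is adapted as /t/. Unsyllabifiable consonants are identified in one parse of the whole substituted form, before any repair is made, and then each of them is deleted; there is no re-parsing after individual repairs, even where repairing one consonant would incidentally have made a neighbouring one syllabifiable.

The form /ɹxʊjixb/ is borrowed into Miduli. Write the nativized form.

knʊtin

Substitution: /ɹ/ → /k/, /x/ → /n/, /j/ → /t/, giving /knʊtinb/.
Under (C)(C)V(C), the unsyllabifiable consonants are /b/ (at most one coda consonant is licensed; onsets may contain at most 2 consonants).
Deleting the stranded consonants removes /b/.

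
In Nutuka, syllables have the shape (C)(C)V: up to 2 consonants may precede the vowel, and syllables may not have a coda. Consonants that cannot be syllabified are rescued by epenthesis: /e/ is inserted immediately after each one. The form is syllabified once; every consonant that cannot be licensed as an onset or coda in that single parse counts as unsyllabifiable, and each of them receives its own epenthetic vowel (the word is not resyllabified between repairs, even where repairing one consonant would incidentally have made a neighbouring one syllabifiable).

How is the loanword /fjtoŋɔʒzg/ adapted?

fejtoŋɔʒezege

The consonants /f/, /ʒ/, /z/, /g/ cannot be parsed into a legal (C)(C)V syllable (no codas are permitted; onsets may contain at most 2 consonants).
Epenthesis after each stranded consonant: /f/ → /fe/, /ʒ/ → /ʒe/, /z/ → /ze/, /g/ → /ge/.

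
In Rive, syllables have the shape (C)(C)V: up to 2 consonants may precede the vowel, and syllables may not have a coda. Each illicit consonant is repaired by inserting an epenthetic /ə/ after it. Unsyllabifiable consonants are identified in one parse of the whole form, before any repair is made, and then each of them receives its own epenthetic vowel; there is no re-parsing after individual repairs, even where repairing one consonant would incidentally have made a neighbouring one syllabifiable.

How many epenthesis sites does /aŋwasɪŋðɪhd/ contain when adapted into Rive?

2

The unsyllabifiable consonants are /h/, /d/; each receives one epenthetic vowel.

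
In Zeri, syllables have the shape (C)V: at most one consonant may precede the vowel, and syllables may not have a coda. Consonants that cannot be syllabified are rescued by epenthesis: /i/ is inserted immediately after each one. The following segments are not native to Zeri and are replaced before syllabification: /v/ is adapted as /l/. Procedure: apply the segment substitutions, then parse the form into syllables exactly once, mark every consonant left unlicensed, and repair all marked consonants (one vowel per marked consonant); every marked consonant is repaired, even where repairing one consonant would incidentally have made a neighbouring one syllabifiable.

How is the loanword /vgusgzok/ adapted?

ligusigizoki

Substitution: /v/ → /l/, giving /lgusgzok/.
The consonants /l/, /s/, /g/, /k/ cannot be parsed into a legal (C)V syllable (no codas are permitted; onsets are limited to one consonant).
Inserting the epenthetic vowel yields /l/ → /li/, /s/ → /si/, /g/ → /gi/, /k/ → /ki/.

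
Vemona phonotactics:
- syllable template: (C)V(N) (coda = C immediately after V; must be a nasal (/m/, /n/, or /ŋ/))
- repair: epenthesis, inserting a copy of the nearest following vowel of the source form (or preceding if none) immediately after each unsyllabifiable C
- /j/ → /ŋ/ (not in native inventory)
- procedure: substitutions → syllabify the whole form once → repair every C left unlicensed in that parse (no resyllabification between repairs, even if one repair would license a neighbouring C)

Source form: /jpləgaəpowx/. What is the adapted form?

Substitution: /j/ → /ŋ/, giving /ŋpləgaəpowx/.
Under (C)V(N), the unsyllabifiable consonants are /ŋ/, /p/, /w/, /x/ (only a nasal (/m/, /n/, or /ŋ/) is licensed in coda position; onsets are limited to one consonant).
Epenthesis after each stranded consonant: /ŋ/ → /ŋə/, /p/ → /pə/, /w/ → /wo/, /x/ → /xo/.

ŋəpələgaəpowoxo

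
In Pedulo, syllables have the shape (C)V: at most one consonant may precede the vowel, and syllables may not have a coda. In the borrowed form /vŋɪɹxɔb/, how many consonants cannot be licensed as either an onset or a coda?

3

Under (C)V, the unsyllabifiable consonants are /v/, /ɹ/, /b/ (no codas are permitted; onsets are limited to one consonant).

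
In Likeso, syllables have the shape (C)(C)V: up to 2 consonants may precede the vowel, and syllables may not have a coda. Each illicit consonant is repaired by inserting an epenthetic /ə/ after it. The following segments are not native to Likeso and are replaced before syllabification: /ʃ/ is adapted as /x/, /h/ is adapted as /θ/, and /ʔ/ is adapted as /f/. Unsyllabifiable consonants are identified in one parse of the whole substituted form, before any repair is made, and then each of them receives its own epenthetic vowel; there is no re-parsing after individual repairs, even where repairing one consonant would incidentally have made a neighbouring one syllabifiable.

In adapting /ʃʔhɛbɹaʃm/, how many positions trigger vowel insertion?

3

After substitution the input is /xfθɛbɹaxm/.
The unsyllabifiable consonants are /x/, /x/, /m/; each receives one epenthetic vowel.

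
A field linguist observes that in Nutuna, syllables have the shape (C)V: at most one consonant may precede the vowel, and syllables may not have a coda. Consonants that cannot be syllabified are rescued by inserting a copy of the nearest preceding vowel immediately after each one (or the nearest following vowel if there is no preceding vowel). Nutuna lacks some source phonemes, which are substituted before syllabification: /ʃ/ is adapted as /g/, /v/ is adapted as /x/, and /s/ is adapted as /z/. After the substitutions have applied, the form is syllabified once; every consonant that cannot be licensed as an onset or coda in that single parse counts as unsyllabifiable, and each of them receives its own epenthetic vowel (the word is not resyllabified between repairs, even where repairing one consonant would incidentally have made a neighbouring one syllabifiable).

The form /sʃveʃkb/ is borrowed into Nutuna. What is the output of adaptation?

zegexegekebe

Substitution: /s/ → /z/, /ʃ/ → /g/, /v/ → /x/, giving /zgxegkb/.
Syllabifying with onset maximization leaves /z/, /g/, /g/, /k/, /b/ stranded (no codas are permitted; onsets are limited to one consonant).
Each unlicensed consonant becomes the onset of a new syllable: /z/ → /ze/, /g/ → /ge/, /g/ → /ge/, /k/ → /ke/, /b/ → /be/.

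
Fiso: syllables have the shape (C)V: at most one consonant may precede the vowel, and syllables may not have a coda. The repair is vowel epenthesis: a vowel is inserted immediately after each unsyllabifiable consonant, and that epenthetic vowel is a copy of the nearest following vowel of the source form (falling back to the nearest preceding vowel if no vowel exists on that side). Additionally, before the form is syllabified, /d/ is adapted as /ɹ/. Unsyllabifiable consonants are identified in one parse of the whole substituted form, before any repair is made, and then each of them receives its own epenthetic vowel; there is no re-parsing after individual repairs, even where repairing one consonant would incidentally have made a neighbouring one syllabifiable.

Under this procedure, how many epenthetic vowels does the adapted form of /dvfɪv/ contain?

After substitution the input is /ɹvfɪv/.
The unsyllabifiable consonants are /ɹ/, /v/, /v/; each receives one epenthetic vowel.

3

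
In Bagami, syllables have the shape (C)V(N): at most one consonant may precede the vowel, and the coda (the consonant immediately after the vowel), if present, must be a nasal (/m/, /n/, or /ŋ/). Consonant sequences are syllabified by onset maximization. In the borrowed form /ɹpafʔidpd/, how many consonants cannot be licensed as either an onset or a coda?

5

Under (C)V(N), the unsyllabifiable consonants are /ɹ/, /f/, /d/, /p/, /d/ (only a nasal (/m/, /n/, or /ŋ/) is licensed in coda position; onsets are limited to one consonant).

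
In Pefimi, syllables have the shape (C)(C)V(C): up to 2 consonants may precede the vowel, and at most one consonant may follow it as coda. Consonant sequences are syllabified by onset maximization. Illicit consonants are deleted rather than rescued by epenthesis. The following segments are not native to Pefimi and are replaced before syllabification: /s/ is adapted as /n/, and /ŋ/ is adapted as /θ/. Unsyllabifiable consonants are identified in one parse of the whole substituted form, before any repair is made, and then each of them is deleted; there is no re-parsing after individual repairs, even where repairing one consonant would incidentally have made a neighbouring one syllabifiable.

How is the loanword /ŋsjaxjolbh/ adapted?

njaxjol

Substitution: /ŋ/ → /θ/, /s/ → /n/, giving /θnjaxjolbh/.
Syllabifying with onset maximization leaves /θ/, /b/, /h/ stranded (at most one coda consonant is licensed; onsets may contain at most 2 consonants).
Each unlicensed consonant is deleted: /θ/, /b/, /h/.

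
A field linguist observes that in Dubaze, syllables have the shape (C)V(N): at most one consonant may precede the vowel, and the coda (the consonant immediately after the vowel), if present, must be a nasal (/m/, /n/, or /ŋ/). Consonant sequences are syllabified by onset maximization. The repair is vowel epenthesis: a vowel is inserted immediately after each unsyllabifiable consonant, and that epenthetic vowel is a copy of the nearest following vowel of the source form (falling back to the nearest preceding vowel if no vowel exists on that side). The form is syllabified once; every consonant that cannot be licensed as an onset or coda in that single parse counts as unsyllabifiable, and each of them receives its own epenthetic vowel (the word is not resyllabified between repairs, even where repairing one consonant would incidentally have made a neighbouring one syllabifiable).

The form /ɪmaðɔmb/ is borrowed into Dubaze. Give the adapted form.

ɪmaðɔmbɔ

Under (C)V(N), the unsyllabifiable consonants are /b/ (only a nasal (/m/, /n/, or /ŋ/) is licensed in coda position; onsets are limited to one consonant).
Inserting the epenthetic vowel yields /b/ → /bɔ/.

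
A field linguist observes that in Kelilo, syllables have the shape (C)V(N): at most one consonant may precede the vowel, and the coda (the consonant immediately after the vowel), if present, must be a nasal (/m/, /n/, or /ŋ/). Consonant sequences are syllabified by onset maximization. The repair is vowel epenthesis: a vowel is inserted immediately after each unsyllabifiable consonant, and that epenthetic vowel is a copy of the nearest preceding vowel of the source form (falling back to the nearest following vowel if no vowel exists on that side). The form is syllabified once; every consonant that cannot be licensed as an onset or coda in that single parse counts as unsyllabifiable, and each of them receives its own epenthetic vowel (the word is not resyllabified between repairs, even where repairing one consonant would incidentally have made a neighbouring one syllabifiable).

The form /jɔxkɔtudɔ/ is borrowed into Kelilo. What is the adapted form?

Under (C)V(N), the unsyllabifiable consonants are /x/ (only a nasal (/m/, /n/, or /ŋ/) is licensed in coda position; onsets are limited to one consonant).
Inserting the epenthetic vowel yields /x/ → /xɔ/.

jɔxɔkɔtudɔ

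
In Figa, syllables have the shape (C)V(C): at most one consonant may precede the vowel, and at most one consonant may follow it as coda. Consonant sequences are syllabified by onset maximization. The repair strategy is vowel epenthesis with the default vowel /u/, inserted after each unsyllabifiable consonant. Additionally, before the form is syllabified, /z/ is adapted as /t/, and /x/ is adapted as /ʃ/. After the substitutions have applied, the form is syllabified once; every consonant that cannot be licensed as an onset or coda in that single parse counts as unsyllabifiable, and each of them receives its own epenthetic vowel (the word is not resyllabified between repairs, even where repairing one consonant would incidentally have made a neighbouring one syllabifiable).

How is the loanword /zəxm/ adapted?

Substitution: /z/ → /t/, /x/ → /ʃ/, giving /təʃm/.
Syllabifying with onset maximization leaves /m/ stranded (at most one coda consonant is licensed; onsets are limited to one consonant).
Inserting the epenthetic vowel yields /m/ → /mu/.

təʃmu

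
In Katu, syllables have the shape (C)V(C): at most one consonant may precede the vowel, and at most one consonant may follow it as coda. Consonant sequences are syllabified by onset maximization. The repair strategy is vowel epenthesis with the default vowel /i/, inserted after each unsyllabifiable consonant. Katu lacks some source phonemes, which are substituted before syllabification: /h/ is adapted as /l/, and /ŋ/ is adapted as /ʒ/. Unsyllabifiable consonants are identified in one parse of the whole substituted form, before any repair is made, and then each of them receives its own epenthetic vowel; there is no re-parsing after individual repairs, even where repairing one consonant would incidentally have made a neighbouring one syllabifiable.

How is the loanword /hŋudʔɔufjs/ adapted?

liʒudʔɔufjisi

Substitution: /h/ → /l/, /ŋ/ → /ʒ/, giving /lʒudʔɔufjs/.
Syllabifying with onset maximization leaves /l/, /j/, /s/ stranded (at most one coda consonant is licensed; onsets are limited to one consonant).
Inserting the epenthetic vowel yields /l/ → /li/, /j/ → /ji/, /s/ → /si/.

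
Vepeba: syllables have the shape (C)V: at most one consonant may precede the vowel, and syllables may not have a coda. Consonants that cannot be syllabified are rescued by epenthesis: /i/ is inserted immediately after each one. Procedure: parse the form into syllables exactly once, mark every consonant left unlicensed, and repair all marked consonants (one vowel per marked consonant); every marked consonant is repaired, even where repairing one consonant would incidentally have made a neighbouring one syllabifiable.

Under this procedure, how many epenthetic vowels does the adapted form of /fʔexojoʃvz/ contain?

The unsyllabifiable consonants are /f/, /ʃ/, /v/, /z/; each receives one epenthetic vowel.

4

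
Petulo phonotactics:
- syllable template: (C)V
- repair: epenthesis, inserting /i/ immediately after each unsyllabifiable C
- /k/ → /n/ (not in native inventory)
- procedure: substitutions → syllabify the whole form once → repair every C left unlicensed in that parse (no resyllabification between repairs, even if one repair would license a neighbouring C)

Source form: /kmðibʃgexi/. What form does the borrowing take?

Substitution: /k/ → /n/, giving /nmðibʃgexi/.
The consonants /n/, /m/, /b/, /ʃ/ cannot be parsed into a legal (C)V syllable (no codas are permitted; onsets are limited to one consonant).
Each unlicensed consonant becomes the onset of a new syllable: /n/ → /ni/, /m/ → /mi/, /b/ → /bi/, /ʃ/ → /ʃi/.

nimiðibiʃigexi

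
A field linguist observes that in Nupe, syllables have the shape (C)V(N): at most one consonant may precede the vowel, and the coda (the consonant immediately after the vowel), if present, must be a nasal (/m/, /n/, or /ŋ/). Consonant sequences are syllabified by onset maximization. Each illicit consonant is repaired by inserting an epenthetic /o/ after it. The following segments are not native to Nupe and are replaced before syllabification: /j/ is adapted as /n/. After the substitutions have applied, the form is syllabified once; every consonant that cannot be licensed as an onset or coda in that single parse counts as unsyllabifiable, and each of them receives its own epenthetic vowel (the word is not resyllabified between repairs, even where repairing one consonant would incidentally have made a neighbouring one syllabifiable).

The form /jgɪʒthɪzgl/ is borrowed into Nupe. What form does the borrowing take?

nogɪʒotohɪzogolo

Substitution: /j/ → /n/, giving /ngɪʒthɪzgl/.
Under (C)V(N), the unsyllabifiable consonants are /n/, /ʒ/, /t/, /z/, /g/, /l/ (only a nasal (/m/, /n/, or /ŋ/) is licensed in coda position; onsets are limited to one consonant).
Epenthesis after each stranded consonant: /n/ → /no/, /ʒ/ → /ʒo/, /t/ → /to/, /z/ → /zo/, /g/ → /go/, /l/ → /lo/.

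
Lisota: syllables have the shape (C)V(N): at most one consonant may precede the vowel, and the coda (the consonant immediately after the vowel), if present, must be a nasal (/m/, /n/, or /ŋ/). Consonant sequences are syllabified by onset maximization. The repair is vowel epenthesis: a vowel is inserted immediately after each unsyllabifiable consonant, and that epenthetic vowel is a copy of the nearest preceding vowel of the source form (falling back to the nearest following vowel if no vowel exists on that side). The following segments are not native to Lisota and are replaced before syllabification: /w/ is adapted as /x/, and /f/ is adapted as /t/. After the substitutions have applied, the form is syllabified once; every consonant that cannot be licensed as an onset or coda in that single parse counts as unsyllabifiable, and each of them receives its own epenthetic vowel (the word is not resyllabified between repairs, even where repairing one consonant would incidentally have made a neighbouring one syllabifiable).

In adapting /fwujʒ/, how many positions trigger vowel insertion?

After substitution the input is /txujʒ/.
The unsyllabifiable consonants are /t/, /j/, /ʒ/; each receives one epenthetic vowel.

3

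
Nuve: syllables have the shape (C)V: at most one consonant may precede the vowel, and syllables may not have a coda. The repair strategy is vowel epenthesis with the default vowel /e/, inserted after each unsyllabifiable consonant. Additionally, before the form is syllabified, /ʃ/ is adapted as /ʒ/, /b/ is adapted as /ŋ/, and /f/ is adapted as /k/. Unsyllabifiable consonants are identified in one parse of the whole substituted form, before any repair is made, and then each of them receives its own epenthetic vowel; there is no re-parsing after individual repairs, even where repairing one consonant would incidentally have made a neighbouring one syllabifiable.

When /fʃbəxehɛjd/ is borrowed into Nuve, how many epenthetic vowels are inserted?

After substitution the input is /kʒŋəxehɛjd/.
The unsyllabifiable consonants are /k/, /ʒ/, /j/, /d/; each receives one epenthetic vowel.

4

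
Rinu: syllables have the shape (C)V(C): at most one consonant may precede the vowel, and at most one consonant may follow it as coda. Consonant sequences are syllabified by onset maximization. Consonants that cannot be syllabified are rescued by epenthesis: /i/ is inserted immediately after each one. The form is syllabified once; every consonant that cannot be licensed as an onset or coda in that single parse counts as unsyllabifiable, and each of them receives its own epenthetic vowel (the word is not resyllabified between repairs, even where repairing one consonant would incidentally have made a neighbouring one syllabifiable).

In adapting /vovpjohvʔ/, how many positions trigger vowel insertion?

The unsyllabifiable consonants are /p/, /v/, /ʔ/; each receives one epenthetic vowel.

3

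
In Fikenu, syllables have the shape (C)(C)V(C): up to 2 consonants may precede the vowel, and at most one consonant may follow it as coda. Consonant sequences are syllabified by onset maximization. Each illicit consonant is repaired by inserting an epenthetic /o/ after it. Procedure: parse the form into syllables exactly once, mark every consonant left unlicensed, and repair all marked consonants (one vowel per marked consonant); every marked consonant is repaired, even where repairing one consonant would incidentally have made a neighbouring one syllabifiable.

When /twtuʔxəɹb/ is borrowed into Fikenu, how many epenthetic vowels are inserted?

2

The unsyllabifiable consonants are /t/, /b/; each receives one epenthetic vowel.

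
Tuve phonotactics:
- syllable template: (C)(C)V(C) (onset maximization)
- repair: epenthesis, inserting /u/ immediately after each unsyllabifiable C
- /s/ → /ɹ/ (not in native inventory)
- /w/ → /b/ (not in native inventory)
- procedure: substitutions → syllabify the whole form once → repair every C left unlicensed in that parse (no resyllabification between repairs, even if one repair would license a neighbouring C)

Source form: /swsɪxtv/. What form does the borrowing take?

Substitution: /s/ → /ɹ/, /w/ → /b/, giving /ɹbɹɪxtv/.
Syllabifying with onset maximization leaves /ɹ/, /t/, /v/ stranded (at most one coda consonant is licensed; onsets may contain at most 2 consonants).
Epenthesis after each stranded consonant: /ɹ/ → /ɹu/, /t/ → /tu/, /v/ → /vu/.

ɹubɹɪxtuvu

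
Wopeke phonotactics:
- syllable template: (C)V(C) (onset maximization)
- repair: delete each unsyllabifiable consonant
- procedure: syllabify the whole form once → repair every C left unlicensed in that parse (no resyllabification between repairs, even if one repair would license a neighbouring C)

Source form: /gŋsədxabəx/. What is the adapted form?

sədxabəx

Under (C)V(C), the unsyllabifiable consonants are /g/, /ŋ/ (at most one coda consonant is licensed; onsets are limited to one consonant).
Deletion applies to /g/, /ŋ/.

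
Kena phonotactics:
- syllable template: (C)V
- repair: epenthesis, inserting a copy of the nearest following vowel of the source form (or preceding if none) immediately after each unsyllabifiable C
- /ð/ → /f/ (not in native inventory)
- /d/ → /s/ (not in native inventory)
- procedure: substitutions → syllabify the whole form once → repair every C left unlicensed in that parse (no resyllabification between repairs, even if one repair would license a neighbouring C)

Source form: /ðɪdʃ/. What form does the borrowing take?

Substitution: /ð/ → /f/, /d/ → /s/, giving /fɪsʃ/.
The consonants /s/, /ʃ/ cannot be parsed into a legal (C)V syllable (no codas are permitted; onsets are limited to one consonant).
Each unlicensed consonant becomes the onset of a new syllable: /s/ → /sɪ/, /ʃ/ → /ʃɪ/.

fɪsɪʃɪ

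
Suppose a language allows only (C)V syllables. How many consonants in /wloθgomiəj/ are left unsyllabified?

The consonants /w/, /θ/, /j/ cannot be parsed into a legal (C)V syllable (no codas are permitted; onsets are limited to one consonant).

3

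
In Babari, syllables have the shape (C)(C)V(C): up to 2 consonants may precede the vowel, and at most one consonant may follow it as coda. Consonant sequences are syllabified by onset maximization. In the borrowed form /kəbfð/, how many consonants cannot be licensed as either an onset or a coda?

2

Under (C)(C)V(C), the unsyllabifiable consonants are /f/, /ð/ (at most one coda consonant is licensed; onsets may contain at most 2 consonants).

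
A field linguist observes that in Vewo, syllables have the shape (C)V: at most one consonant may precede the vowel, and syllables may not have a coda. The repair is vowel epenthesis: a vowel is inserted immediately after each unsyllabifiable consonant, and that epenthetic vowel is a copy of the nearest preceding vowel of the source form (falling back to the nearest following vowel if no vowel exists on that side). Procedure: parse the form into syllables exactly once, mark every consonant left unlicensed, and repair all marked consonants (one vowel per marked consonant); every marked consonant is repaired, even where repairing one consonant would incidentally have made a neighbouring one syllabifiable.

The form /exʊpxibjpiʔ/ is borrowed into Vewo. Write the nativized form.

Under (C)V, the unsyllabifiable consonants are /p/, /b/, /j/, /ʔ/ (no codas are permitted; onsets are limited to one consonant).
Inserting the epenthetic vowel yields /p/ → /pʊ/, /b/ → /bi/, /j/ → /ji/, /ʔ/ → /ʔi/.

exʊpʊxibijipiʔi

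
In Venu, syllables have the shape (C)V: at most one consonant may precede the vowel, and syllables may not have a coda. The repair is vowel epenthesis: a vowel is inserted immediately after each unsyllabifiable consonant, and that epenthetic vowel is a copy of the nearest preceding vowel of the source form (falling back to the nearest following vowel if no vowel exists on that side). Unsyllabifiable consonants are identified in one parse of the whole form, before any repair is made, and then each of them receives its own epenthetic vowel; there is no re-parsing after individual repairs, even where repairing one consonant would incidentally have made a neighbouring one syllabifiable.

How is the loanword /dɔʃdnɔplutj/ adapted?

Syllabifying with onset maximization leaves /ʃ/, /d/, /p/, /t/, /j/ stranded (no codas are permitted; onsets are limited to one consonant).
Epenthesis after each stranded consonant: /ʃ/ → /ʃɔ/, /d/ → /dɔ/, /p/ → /pɔ/, /t/ → /tu/, /j/ → /ju/.

dɔʃɔdɔnɔpɔlutuju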